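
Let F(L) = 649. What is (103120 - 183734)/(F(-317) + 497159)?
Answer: -40307/248904 ≈ -0.16194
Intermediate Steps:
(103120 - 183734)/(F(-317) + 497159) = (103120 - 183734)/(649 + 497159) = -80614/497808 = -80614*1/497808 = -40307/248904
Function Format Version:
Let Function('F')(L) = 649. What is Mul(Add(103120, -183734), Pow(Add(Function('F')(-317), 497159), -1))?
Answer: Rational(-40307, 248904) ≈ -0.16194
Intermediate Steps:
Mul(Add(103120, -183734), Pow(Add(Function('F')(-317), 497159), -1)) = Mul(Add(103120, -183734), Pow(Add(649, 497159), -1)) = Mul(-80614, Pow(497808, -1)) = Mul(-80614, Rational(1, 497808)) = Rational(-40307, 248904)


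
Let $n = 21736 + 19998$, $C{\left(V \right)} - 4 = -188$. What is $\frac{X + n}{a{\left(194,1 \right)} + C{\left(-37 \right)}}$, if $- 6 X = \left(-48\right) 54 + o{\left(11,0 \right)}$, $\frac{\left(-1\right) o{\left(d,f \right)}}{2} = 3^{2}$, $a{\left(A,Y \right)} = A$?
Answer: $\frac{42169}{10} \approx 4216.9$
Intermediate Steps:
$C{\left(V \right)} = -184$ ($C{\left(V \right)} = 4 - 188 = -184$)
$n = 41734$
$o{\left(d,f \right)} = -18$ ($o{\left(d,f \right)} = - 2 \cdot 3^{2} = \left(-2\right) 9 = -18$)
$X = 435$ ($X = - \frac{\left(-48\right) 54 - 18}{6} = - \frac{-2592 - 18}{6} = \left(- \frac{1}{6}\right) \left(-2610\right) = 435$)
$\frac{X + n}{a{\left(194,1 \right)} + C{\left(-37 \right)}} = \frac{435 + 41734}{194 - 184} = \frac{42169}{10}$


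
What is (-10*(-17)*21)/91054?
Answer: 1785/45527 ≈ 0.039208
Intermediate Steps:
(-10*(-17)*21)/91054 = (170*21)*(1/91054) = 3570*(1/91054) = 1785/45527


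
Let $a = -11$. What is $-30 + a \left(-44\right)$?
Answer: $454$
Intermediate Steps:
$-30 + a \left(-44\right) = -30 - -484 = -30 + 484 = 454$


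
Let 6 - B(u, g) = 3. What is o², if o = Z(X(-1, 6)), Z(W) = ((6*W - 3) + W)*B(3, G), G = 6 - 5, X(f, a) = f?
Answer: 900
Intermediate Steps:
G = 1
B(u, g) = 3 (B(u, g) = 6 - 1*3 = 6 - 3 = 3)
Z(W) = -9 + 21*W (Z(W) = ((6*W - 3) + W)*3 = ((-3 + 6*W) + W)*3 = (-3 + 7*W)*3 = -9 + 21*W)
o = -30 (o = -9 + 21*(-1) = -9 - 21 = -30)
o² = (-30)² = 900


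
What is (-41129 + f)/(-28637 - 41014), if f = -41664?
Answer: 82793/69651 ≈ 1.1887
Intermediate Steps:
(-41129 + f)/(-28637 - 41014) = (-41129 - 41664)/(-28637 - 41014) = -82793/(-69651) = -82793*(-1/69651) = 82793/69651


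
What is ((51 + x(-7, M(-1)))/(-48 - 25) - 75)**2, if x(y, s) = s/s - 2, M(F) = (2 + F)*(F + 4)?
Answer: 30525625/5329 ≈ 5728.2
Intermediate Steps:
M(F) = (2 + F)*(4 + F)
x(y, s) = -1 (x(y, s) = 1 - 2 = -1)
((51 + x(-7, M(-1)))/(-48 - 25) - 75)**2 = ((51 - 1)/(-48 - 25) - 75)**2 = (50/(-73) - 75)**2 = (50*(-1/73) - 75)**2 = (-50/73 - 75)**2 = (-5525/73)**2 = 30525625/5329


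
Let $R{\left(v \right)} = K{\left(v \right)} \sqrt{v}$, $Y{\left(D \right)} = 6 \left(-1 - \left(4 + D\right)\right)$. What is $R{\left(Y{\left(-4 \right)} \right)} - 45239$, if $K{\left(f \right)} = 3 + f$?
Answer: $-45239 - 3 i \sqrt{6} \approx -45239.0 - 7.3485 i$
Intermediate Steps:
$Y{\left(D \right)} = -30 - 6 D$ ($Y{\left(D \right)} = 6 \left(-5 - D\right) = -30 - 6 D$)
$R{\left(v \right)} = \sqrt{v} \left(3 + v\right)$ ($R{\left(v \right)} = \left(3 + v\right) \sqrt{v} = \sqrt{v} \left(3 + v\right)$)
$R{\left(Y{\left(-4 \right)} \right)} - 45239 = \sqrt{-30 - -24} \left(3 - 6\right) - 45239 = \sqrt{-30 + 24} \left(3 + \left(-30 + 24\right)\right) - 45239 = \sqrt{-6} \left(3 - 6\right) - 45239 = i \sqrt{6} \left(-3\right) - 45239 = - 3 i \sqrt{6} - 45239 = -45239 - 3 i \sqrt{6}$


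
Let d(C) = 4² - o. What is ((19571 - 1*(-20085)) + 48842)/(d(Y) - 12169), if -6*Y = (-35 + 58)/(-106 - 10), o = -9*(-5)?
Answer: -44249/6099 ≈ -7.2551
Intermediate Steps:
o = 45
Y = 23/696 (Y = -(-35 + 58)/(6*(-106 - 10)) = -23/(6*(-116)) = -23*(-1)/(6*116) = -⅙*(-23/116) = 23/696 ≈ 0.033046)
d(C) = -29 (d(C) = 4² - 1*45 = 16 - 45 = -29)
((19571 - 1*(-20085)) + 48842)/(d(Y) - 12169) = ((19571 - 1*(-20085)) + 48842)/(-29 - 12169) = ((19571 + 20085) + 48842)/(-12198) = (39656 + 48842)*(-1/12198) = 88498*(-1/12198) = -44249/6099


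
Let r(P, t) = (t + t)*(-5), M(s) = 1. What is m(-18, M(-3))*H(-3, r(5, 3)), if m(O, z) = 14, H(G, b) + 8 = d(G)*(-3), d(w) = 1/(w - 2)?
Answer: -518/5 ≈ -103.60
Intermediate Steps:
d(w) = 1/(-2 + w)
r(P, t) = -10*t (r(P, t) = (2*t)*(-5) = -10*t)
H(G, b) = -8 - 3/(-2 + G)
m(-18, M(-3))*H(-3, r(5, 3)) = 14*((13 - 8*(-3))/(-2 - 3)) = 14*((13 + 24)/(-5)) = 14*(-1/5*37) = 14*(-37/5) = -518/5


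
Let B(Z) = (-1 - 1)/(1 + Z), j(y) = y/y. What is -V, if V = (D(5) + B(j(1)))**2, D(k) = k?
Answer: -16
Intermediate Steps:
j(y) = 1
B(Z) = -2/(1 + Z)
V = 16 (V = (5 - 2/(1 + 1))**2 = (5 - 2/2)**2 = (5 - 2*1/2)**2 = (5 - 1)**2 = 4**2 = 16)
-V = -1*16 = -16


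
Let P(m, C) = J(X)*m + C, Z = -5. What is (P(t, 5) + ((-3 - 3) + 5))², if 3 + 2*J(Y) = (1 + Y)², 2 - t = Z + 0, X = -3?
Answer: 225/4 ≈ 56.250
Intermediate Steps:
t = 7 (t = 2 - (-5 + 0) = 2 - 1*(-5) = 2 + 5 = 7)
J(Y) = -3/2 + (1 + Y)²/2
P(m, C) = C + m/2 (P(m, C) = (-3/2 + (1 - 3)²/2)*m + C = (-3/2 + (½)*(-2)²)*m + C = (-3/2 + (½)*4)*m + C = (-3/2 + 2)*m + C = m/2 + C = C + m/2)
(P(t, 5) + ((-3 - 3) + 5))² = ((5 + (½)*7) + ((-3 - 3) + 5))² = ((5 + 7/2) + (-6 + 5))² = (17/2 - 1)² = (15/2)² = 225/4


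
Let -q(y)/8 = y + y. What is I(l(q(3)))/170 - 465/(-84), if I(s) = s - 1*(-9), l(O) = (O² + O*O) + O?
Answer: 77141/2380 ≈ 32.412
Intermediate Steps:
q(y) = -16*y (q(y) = -8*(y + y) = -16*y)
l(O) = O + 2*O² (l(O) = (O² + O²) + O = 2*O² + O = O + 2*O²)
I(s) = 9 + s (I(s) = s + 9 = 9 + s)
I(l(q(3)))/170 - 465/(-84) = (9 + (-16*3)*(1 + 2*(-16*3)))/170 - 465/(-84) = (9 - 48*(1 + 2*(-48)))*(1/170) - 465*(-1/84) = (9 - 48*(1 - 96))*(1/170) + 155/28 = (9 - 48*(-95))*(1/170) + 155/28 = (9 + 4560)*(1/170) + 155/28 = 4569*(1/170) + 155/28 = 4569/170 + 155/28 = 77141/2380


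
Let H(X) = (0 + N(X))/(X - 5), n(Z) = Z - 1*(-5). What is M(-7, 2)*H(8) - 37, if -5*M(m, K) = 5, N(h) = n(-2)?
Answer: -38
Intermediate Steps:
n(Z) = 5 + Z (n(Z) = Z + 5 = 5 + Z)
N(h) = 3 (N(h) = 5 - 2 = 3)
M(m, K) = -1 (M(m, K) = -⅕*5 = -1)
H(X) = 3/(-5 + X) (H(X) = (0 + 3)/(X - 5) = 3/(-5 + X))
M(-7, 2)*H(8) - 37 = -3/(-5 + 8) - 37 = -3/3 - 37 = -1*1 - 37 = -1 - 37 = -38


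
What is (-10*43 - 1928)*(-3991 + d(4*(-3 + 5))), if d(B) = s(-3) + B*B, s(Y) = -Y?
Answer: 9252792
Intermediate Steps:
d(B) = 3 + B**2 (d(B) = -1*(-3) + B*B = 3 + B**2)
(-10*43 - 1928)*(-3991 + d(4*(-3 + 5))) = (-10*43 - 1928)*(-3991 + (3 + (4*(-3 + 5))**2)) = (-430 - 1928)*(-3991 + (3 + (4*2)**2)) = -2358*(-3991 + (3 + 8**2)) = -2358*(-3991 + (3 + 64)) = -2358*(-3991 + 67) = -2358*(-3924) = 9252792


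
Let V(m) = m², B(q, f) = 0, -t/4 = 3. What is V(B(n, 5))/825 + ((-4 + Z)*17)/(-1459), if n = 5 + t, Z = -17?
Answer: 357/1459 ≈ 0.24469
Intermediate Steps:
t = -12 (t = -4*3 = -12)
n = -7 (n = 5 - 12 = -7)
V(B(n, 5))/825 + ((-4 + Z)*17)/(-1459) = 0²/825 + ((-4 - 17)*17)/(-1459) = 0*(1/825) - 21*17*(-1/1459) = 0 - 357*(-1/1459) = 0 + 357/1459 = 357/1459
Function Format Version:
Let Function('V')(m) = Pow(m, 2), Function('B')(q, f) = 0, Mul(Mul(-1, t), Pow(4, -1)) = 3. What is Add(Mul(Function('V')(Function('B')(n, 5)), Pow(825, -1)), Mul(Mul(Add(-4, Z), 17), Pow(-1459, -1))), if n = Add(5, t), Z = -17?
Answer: Rational(357, 1459) ≈ 0.24469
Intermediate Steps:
t = -12 (t = Mul(-4, 3) = -12)
n = -7 (n = Add(5, -12) = -7)
Add(Mul(Function('V')(Function('B')(n, 5)), Pow(825, -1)), Mul(Mul(Add(-4, Z), 17), Pow(-1459, -1))) = Add(Mul(Pow(0, 2), Pow(825, -1)), Mul(Mul(Add(-4, -17), 17), Pow(-1459, -1))) = Add(Mul(0, Rational(1, 825)), Mul(Mul(-21, 17), Rational(-1, 1459))) = Add(0, Mul(-357, Rational(-1, 1459))) = Add(0, Rational(357, 1459)) = Rational(357, 1459)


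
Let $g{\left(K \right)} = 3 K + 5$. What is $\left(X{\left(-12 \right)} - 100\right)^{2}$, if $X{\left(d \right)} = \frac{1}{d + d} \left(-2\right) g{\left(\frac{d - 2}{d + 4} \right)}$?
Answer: $\frac{22648081}{2304} \approx 9829.9$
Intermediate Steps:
$g{\left(K \right)} = 5 + 3 K$
$X{\left(d \right)} = - \frac{5 + \frac{3 \left(-2 + d\right)}{4 + d}}{d}$ ($X{\left(d \right)} = \frac{1}{d + d} \left(-2\right) \left(5 + 3 \frac{d - 2}{d + 4}\right) = \frac{1}{2 d} \left(-2\right) \left(5 + 3 \frac{-2 + d}{4 + d}\right) = - \frac{1}{d} \left(5 + \frac{3 \left(-2 + d\right)}{4 + d}\right) = - \frac{5 + \frac{3 \left(-2 + d\right)}{4 + d}}{d}$)
$\left(X{\left(-12 \right)} - 100\right)^{2} = \left(\frac{2 \left(-7 - -48\right)}{\left(-12\right) \left(4 - 12\right)} - 100\right)^{2} = \left(2 \left(- \frac{1}{12}\right) \frac{1}{-8} \left(-7 + 48\right) - 100\right)^{2} = \left(2 \left(- \frac{1}{12}\right) \left(- \frac{1}{8}\right) 41 - 100\right)^{2} = \left(\frac{41}{48} - 100\right)^{2} = \left(- \frac{4759}{48}\right)^{2} = \frac{22648081}{2304}$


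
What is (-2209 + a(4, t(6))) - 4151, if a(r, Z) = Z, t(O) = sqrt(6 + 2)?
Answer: -6360 + 2*sqrt(2) ≈ -6357.2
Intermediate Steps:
t(O) = 2*sqrt(2) (t(O) = sqrt(8) = 2*sqrt(2))
(-2209 + a(4, t(6))) - 4151 = (-2209 + 2*sqrt(2)) - 4151 = -6360 + 2*sqrt(2)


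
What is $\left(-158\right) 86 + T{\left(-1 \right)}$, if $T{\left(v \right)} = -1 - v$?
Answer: $-13588$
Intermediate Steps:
$\left(-158\right) 86 + T{\left(-1 \right)} = \left(-158\right) 86 - 0 = -13588 + \left(-1 + 1\right) = -13588 + 0 = -13588$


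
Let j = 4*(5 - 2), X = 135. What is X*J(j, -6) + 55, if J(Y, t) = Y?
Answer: 1675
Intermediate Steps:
j = 12 (j = 4*3 = 12)
X*J(j, -6) + 55 = 135*12 + 55 = 1620 + 55 = 1675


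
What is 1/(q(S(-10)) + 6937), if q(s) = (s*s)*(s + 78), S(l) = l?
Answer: 1/13737 ≈ 7.2796e-5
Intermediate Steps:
q(s) = s²*(78 + s)
1/(q(S(-10)) + 6937) = 1/((-10)²*(78 - 10) + 6937) = 1/(100*68 + 6937) = 1/(6800 + 6937) = 1/13737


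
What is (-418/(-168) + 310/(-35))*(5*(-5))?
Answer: 13375/84 ≈ 159.23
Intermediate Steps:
(-418/(-168) + 310/(-35))*(5*(-5)) = (-418*(-1/168) + 310*(-1/35))*(-25) = (209/84 - 62/7)*(-25) = -535/84*(-25) = 13375/84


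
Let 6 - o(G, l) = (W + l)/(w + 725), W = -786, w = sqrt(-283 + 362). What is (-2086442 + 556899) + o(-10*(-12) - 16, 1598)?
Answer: -57417331493/37539 + 58*sqrt(79)/37539 ≈ -1.5295e+6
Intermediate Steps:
w = sqrt(79) ≈ 8.8882
o(G, l) = 6 - (-786 + l)/(725 + sqrt(79)) (o(G, l) = 6 - (-786 + l)/(sqrt(79) + 725) = 6 - (-786 + l)/(725 + sqrt(79)))
(-2086442 + 556899) + o(-10*(-12) - 16, 1598) = (-2086442 + 556899) + (620521/87591 - 725/525546*1598 - 131*sqrt(79)/87591 + (1/525546)*1598*sqrt(79)) = -1529543 + (620521/87591 - 579275/262773 - 131*sqrt(79)/87591 + 799*sqrt(79)/262773) = -1529543 + (183184/37539 + 58*sqrt(79)/37539) = -57417331493/37539 + 58*sqrt(79)/37539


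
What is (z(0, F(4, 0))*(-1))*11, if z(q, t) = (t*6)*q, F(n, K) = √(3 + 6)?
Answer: 0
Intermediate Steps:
F(n, K) = 3 (F(n, K) = √9 = 3)
z(q, t) = 6*q*t (z(q, t) = (6*t)*q = 6*q*t)
(z(0, F(4, 0))*(-1))*11 = ((6*0*3)*(-1))*11 = (0*(-1))*11 = 0*11 = 0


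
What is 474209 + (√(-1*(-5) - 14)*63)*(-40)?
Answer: 474209 - 7560*I ≈ 4.7421e+5 - 7560.0*I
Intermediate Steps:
474209 + (√(-1*(-5) - 14)*63)*(-40) = 474209 + (√(5 - 14)*63)*(-40) = 474209 + (√(-9)*63)*(-40) = 474209 + ((3*I)*63)*(-40) = 474209 + (189*I)*(-40) = 474209 - 7560*I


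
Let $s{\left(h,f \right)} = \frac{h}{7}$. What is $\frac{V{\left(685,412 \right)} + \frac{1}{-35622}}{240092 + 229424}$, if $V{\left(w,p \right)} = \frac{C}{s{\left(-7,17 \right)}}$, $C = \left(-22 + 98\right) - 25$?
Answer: $- \frac{1816723}{16725098952} \approx -0.00010862$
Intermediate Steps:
$s{\left(h,f \right)} = \frac{h}{7}$ ($s{\left(h,f \right)} = h \frac{1}{7} = \frac{h}{7}$)
$C = 51$ ($C = 76 - 25 = 51$)
$V{\left(w,p \right)} = -51$ ($V{\left(w,p \right)} = \frac{51}{\frac{1}{7} \left(-7\right)} = \frac{51}{-1} = 51 \left(-1\right) = -51$)
$\frac{V{\left(685,412 \right)} + \frac{1}{-35622}}{240092 + 229424} = \frac{-51 + \frac{1}{-35622}}{240092 + 229424} = \frac{-51 - \frac{1}{35622}}{469516} = \left(- \frac{1816723}{35622}\right) \frac{1}{469516} = - \frac{1816723}{16725098952}$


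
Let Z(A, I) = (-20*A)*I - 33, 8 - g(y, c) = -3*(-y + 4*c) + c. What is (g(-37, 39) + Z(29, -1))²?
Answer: 1199025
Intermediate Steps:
g(y, c) = 8 - 3*y + 11*c (g(y, c) = 8 - (-3*(-y + 4*c) + c) = 8 - ((-12*c + 3*y) + c) = 8 - (-11*c + 3*y) = 8 + (-3*y + 11*c) = 8 - 3*y + 11*c)
Z(A, I) = -33 - 20*A*I (Z(A, I) = -20*A*I - 33 = -33 - 20*A*I)
(g(-37, 39) + Z(29, -1))² = ((8 - 3*(-37) + 11*39) + (-33 - 20*29*(-1)))² = ((8 + 111 + 429) + (-33 + 580))² = (548 + 547)² = 1095² = 1199025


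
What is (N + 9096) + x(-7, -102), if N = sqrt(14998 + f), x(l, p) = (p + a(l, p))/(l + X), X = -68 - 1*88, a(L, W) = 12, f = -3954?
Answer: 1482738/163 + 2*sqrt(2761) ≈ 9201.6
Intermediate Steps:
X = -156 (X = -68 - 88 = -156)
x(l, p) = (12 + p)/(-156 + l) (x(l, p) = (p + 12)/(l - 156) = (12 + p)/(-156 + l))
N = 2*sqrt(2761) (N = sqrt(14998 - 3954) = sqrt(11044) = 2*sqrt(2761) ≈ 105.09)
(N + 9096) + x(-7, -102) = (2*sqrt(2761) + 9096) + (12 - 102)/(-156 - 7) = (9096 + 2*sqrt(2761)) - 90/(-163) = (9096 + 2*sqrt(2761)) - 1/163*(-90) = (9096 + 2*sqrt(2761)) + 90/163 = 1482738/163 + 2*sqrt(2761)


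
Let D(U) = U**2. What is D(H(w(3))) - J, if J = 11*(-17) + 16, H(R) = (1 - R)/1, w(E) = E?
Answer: 175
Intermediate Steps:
H(R) = 1 - R (H(R) = (1 - R)*1 = 1 - R)
J = -171 (J = -187 + 16 = -171)
D(H(w(3))) - J = (1 - 1*3)**2 - 1*(-171) = (1 - 3)**2 + 171 = (-2)**2 + 171 = 4 + 171 = 175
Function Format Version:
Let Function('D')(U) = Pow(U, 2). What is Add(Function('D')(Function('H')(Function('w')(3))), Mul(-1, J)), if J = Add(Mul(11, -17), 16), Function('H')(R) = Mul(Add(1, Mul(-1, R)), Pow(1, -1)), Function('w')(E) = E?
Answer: 175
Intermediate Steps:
Function('H')(R) = Add(1, Mul(-1, R)) (Function('H')(R) = Mul(Add(1, Mul(-1, R)), 1) = Add(1, Mul(-1, R)))
J = -171 (J = Add(-187, 16) = -171)
Add(Function('D')(Function('H')(Function('w')(3))), Mul(-1, J)) = Add(Pow(Add(1, Mul(-1, 3)), 2), Mul(-1, -171)) = Add(Pow(Add(1, -3), 2), 171) = Add(Pow(-2, 2), 171) = Add(4, 171) = 175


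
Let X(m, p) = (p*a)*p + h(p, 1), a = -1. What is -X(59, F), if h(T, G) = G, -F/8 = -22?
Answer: 30975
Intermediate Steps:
F = 176 (F = -8*(-22) = 176)
X(m, p) = 1 - p**2 (X(m, p) = (p*(-1))*p + 1 = (-p)*p + 1 = -p**2 + 1 = 1 - p**2)
-X(59, F) = -(1 - 1*176**2) = -(1 - 1*30976) = -(1 - 30976) = -1*(-30975) = 30975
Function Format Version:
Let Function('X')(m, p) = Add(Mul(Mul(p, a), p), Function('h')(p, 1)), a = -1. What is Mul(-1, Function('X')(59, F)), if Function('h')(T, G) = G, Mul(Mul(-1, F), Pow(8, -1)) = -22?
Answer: 30975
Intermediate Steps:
F = 176 (F = Mul(-8, -22) = 176)
Function('X')(m, p) = Add(1, Mul(-1, Pow(p, 2))) (Function('X')(m, p) = Add(Mul(Mul(p, -1), p), 1) = Add(Mul(Mul(-1, p), p), 1) = Add(Mul(-1, Pow(p, 2)), 1) = Add(1, Mul(-1, Pow(p, 2))))
Mul(-1, Function('X')(59, F)) = Mul(-1, Add(1, Mul(-1, Pow(176, 2)))) = Mul(-1, Add(1, Mul(-1, 30976))) = Mul(-1, Add(1, -30976)) = Mul(-1, -30975) = 30975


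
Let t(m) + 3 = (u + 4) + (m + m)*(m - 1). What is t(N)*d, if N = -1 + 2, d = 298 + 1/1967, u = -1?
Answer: 0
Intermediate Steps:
d = 586167/1967 (d = 298 + 1/1967 = 586167/1967 ≈ 298.00)
N = 1
t(m) = 2*m*(-1 + m) (t(m) = -3 + ((-1 + 4) + (m + m)*(m - 1)) = -3 + (3 + (2*m)*(-1 + m)) = -3 + (3 + 2*m*(-1 + m)) = 2*m*(-1 + m))
t(N)*d = (2*1*(-1 + 1))*(586167/1967) = (2*1*0)*(586167/1967) = 0*(586167/1967) = 0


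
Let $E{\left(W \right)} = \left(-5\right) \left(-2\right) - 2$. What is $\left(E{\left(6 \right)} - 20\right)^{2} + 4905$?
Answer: $5049$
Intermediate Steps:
$E{\left(W \right)} = 8$ ($E{\left(W \right)} = 10 - 2 = 8$)
$\left(E{\left(6 \right)} - 20\right)^{2} + 4905 = \left(8 - 20\right)^{2} + 4905 = \left(-12\right)^{2} + 4905 = 144 + 4905 = 5049$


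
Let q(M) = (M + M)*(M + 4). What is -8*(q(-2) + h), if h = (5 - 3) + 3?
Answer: 24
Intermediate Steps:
q(M) = 2*M*(4 + M) (q(M) = (2*M)*(4 + M) = 2*M*(4 + M))
h = 5 (h = 2 + 3 = 5)
-8*(q(-2) + h) = -8*(2*(-2)*(4 - 2) + 5) = -8*(2*(-2)*2 + 5) = -8*(-8 + 5) = -8*(-3) = 24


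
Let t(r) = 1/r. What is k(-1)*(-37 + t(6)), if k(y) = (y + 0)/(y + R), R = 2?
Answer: 221/6 ≈ 36.833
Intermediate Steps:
k(y) = y/(2 + y) (k(y) = (y + 0)/(y + 2) = y/(2 + y))
k(-1)*(-37 + t(6)) = (-1/(2 - 1))*(-37 + 1/6) = (-1/1)*(-37 + ⅙) = -1*1*(-221/6) = -1*(-221/6) = 221/6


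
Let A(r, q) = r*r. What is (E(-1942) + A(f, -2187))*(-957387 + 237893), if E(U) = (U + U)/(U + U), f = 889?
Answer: -568631937068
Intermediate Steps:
E(U) = 1 (E(U) = (2*U)/((2*U)) = (2*U)*(1/(2*U)) = 1)
A(r, q) = r**2
(E(-1942) + A(f, -2187))*(-957387 + 237893) = (1 + 889**2)*(-957387 + 237893) = (1 + 790321)*(-719494) = 790322*(-719494) = -568631937068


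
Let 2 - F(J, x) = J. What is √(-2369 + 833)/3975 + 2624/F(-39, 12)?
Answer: 64 + 16*I*√6/3975 ≈ 64.0 + 0.0098596*I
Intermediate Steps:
F(J, x) = 2 - J
√(-2369 + 833)/3975 + 2624/F(-39, 12) = √(-2369 + 833)/3975 + 2624/(2 - 1*(-39)) = √(-1536)*(1/3975) + 2624/(2 + 39) = (16*I*√6)*(1/3975) + 2624/41 = 16*I*√6/3975 + 2624*(1/41) = 16*I*√6/3975 + 64 = 64 + 16*I*√6/3975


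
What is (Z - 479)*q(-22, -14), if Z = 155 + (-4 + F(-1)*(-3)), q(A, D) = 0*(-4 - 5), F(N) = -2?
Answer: 0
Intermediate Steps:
q(A, D) = 0 (q(A, D) = 0*(-9) = 0)
Z = 157 (Z = 155 + (-4 - 2*(-3)) = 155 + (-4 + 6) = 155 + 2 = 157)
(Z - 479)*q(-22, -14) = (157 - 479)*0 = -322*0 = 0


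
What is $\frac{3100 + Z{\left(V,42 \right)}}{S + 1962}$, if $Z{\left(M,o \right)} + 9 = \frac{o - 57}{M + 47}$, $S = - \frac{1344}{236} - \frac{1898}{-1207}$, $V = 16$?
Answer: $\frac{2311075489}{1463976528} \approx 1.5786$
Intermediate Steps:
$S = - \frac{293570}{71213}$ ($S = \left(-1344\right) \frac{1}{236} - - \frac{1898}{1207} = - \frac{336}{59} + \frac{1898}{1207} = - \frac{293570}{71213} \approx -4.1224$)
$Z{\left(M,o \right)} = -9 + \frac{-57 + o}{47 + M}$ ($Z{\left(M,o \right)} = -9 + \frac{o - 57}{M + 47} = -9 + \frac{-57 + o}{47 + M}$)
$\frac{3100 + Z{\left(V,42 \right)}}{S + 1962} = \frac{3100 + \frac{-480 + 42 - 144}{47 + 16}}{- \frac{293570}{71213} + 1962} = \frac{3100 + \frac{-480 + 42 - 144}{63}}{\frac{139426336}{71213}} = \left(3100 + \frac{1}{63} \left(-582\right)\right) \frac{71213}{139426336} = \left(3100 - \frac{194}{21}\right) \frac{71213}{139426336} = \frac{64906}{21} \cdot \frac{71213}{139426336} = \frac{2311075489}{1463976528}$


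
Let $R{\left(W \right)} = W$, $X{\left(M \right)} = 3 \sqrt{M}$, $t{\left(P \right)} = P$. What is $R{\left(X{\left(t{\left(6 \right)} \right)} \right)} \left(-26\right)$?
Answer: $- 78 \sqrt{6} \approx -191.06$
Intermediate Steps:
$R{\left(X{\left(t{\left(6 \right)} \right)} \right)} \left(-26\right) = 3 \sqrt{6} \left(-26\right) = - 78 \sqrt{6}$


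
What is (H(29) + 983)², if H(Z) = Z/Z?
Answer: 968256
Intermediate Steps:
H(Z) = 1
(H(29) + 983)² = (1 + 983)² = 984² = 968256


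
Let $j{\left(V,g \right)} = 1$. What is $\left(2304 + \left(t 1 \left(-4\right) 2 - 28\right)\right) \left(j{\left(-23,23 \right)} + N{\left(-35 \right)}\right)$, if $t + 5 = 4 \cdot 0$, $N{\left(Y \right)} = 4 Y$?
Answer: $-321924$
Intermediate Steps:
$t = -5$ ($t = -5 + 4 \cdot 0 = -5 + 0 = -5$)
$\left(2304 + \left(t 1 \left(-4\right) 2 - 28\right)\right) \left(j{\left(-23,23 \right)} + N{\left(-35 \right)}\right) = \left(2304 - \left(28 + 5 \cdot 1 \left(-4\right) 2\right)\right) \left(1 + 4 \left(-35\right)\right) = \left(2304 - \left(28 + 5 \left(\left(-4\right) 2\right)\right)\right) \left(1 - 140\right) = \left(2304 - -12\right) \left(-139\right) = \left(2304 + \left(40 - 28\right)\right) \left(-139\right) = \left(2304 + 12\right) \left(-139\right) = 2316 \left(-139\right) = -321924$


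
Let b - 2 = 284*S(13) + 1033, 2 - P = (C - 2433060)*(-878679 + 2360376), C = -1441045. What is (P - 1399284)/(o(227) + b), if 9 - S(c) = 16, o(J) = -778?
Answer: -5740248356903/1731 ≈ -3.3161e+9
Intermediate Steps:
P = 5740249756187 (P = 2 - (-1441045 - 2433060)*(-878679 + 2360376) = 2 - (-3874105)*1481697 = 2 - 1*(-5740249756185) = 2 + 5740249756185 = 5740249756187)
S(c) = -7 (S(c) = 9 - 1*16 = 9 - 16 = -7)
b = -953 (b = 2 + (284*(-7) + 1033) = 2 + (-1988 + 1033) = 2 - 955 = -953)
(P - 1399284)/(o(227) + b) = (5740249756187 - 1399284)/(-778 - 953) = 5740248356903/(-1731) = 5740248356903*(-1/1731) = -5740248356903/1731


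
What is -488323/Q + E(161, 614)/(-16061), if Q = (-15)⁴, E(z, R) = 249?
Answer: -7855561328/813088125 ≈ -9.6614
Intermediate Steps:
Q = 50625
-488323/Q + E(161, 614)/(-16061) = -488323/50625 + 249/(-16061) = -488323*1/50625 + 249*(-1/16061) = -488323/50625 - 249/16061 = -7855561328/813088125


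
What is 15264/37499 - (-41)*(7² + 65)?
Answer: 175285590/37499 ≈ 4674.4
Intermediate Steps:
15264/37499 - (-41)*(7² + 65) = 15264*(1/37499) - (-41)*(49 + 65) = 15264/37499 - (-41)*114 = 15264/37499 - 1*(-4674) = 15264/37499 + 4674 = 175285590/37499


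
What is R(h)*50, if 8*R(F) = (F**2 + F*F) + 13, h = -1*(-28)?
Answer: 39525/4 ≈ 9881.3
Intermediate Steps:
h = 28
R(F) = 13/8 + F**2/4 (R(F) = ((F**2 + F*F) + 13)/8 = ((F**2 + F**2) + 13)/8 = (2*F**2 + 13)/8 = (13 + 2*F**2)/8 = 13/8 + F**2/4)
R(h)*50 = (13/8 + (1/4)*28**2)*50 = (13/8 + (1/4)*784)*50 = (13/8 + 196)*50 = (1581/8)*50 = 39525/4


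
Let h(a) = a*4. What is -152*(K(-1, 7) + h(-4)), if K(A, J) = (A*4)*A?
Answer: 1824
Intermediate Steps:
K(A, J) = 4*A**2 (K(A, J) = (4*A)*A = 4*A**2)
h(a) = 4*a
-152*(K(-1, 7) + h(-4)) = -152*(4*(-1)**2 + 4*(-4)) = -152*(4*1 - 16) = -152*(4 - 16) = -152*(-12) = 1824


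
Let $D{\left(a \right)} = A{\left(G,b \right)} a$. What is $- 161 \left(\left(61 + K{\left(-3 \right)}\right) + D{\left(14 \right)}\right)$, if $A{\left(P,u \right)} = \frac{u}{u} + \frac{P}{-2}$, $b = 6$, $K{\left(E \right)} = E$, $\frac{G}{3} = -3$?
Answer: $-21735$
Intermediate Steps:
$G = -9$ ($G = 3 \left(-3\right) = -9$)
$A{\left(P,u \right)} = 1 - \frac{P}{2}$ ($A{\left(P,u \right)} = 1 + P \left(- \frac{1}{2}\right) = 1 - \frac{P}{2}$)
$D{\left(a \right)} = \frac{11 a}{2}$ ($D{\left(a \right)} = \left(1 - - \frac{9}{2}\right) a = \left(1 + \frac{9}{2}\right) a = \frac{11 a}{2}$)
$- 161 \left(\left(61 + K{\left(-3 \right)}\right) + D{\left(14 \right)}\right) = - 161 \left(\left(61 - 3\right) + \frac{11}{2} \cdot 14\right) = - 161 \left(58 + 77\right) = \left(-161\right) 135 = -21735$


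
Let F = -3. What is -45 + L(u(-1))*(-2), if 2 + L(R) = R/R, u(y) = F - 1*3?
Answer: -43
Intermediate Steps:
u(y) = -6 (u(y) = -3 - 1*3 = -3 - 3 = -6)
L(R) = -1 (L(R) = -2 + R/R = -2 + 1 = -1)
-45 + L(u(-1))*(-2) = -45 - 1*(-2) = -45 + 2 = -43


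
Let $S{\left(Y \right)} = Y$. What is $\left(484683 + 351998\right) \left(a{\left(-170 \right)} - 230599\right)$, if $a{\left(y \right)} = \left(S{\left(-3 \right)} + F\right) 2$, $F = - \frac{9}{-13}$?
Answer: $- \frac{2508241625807}{13} \approx -1.9294 \cdot 10^{11}$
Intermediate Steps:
$F = \frac{9}{13}$ ($F = \left(-9\right) \left(- \frac{1}{13}\right) = \frac{9}{13} \approx 0.69231$)
$a{\left(y \right)} = - \frac{60}{13}$ ($a{\left(y \right)} = \left(-3 + \frac{9}{13}\right) 2 = \left(- \frac{30}{13}\right) 2 = - \frac{60}{13}$)
$\left(484683 + 351998\right) \left(a{\left(-170 \right)} - 230599\right) = \left(484683 + 351998\right) \left(- \frac{60}{13} - 230599\right) = 836681 \left(- \frac{2997847}{13}\right) = - \frac{2508241625807}{13}$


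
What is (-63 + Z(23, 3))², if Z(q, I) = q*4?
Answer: 841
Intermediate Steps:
Z(q, I) = 4*q
(-63 + Z(23, 3))² = (-63 + 4*23)² = (-63 + 92)² = 29² = 841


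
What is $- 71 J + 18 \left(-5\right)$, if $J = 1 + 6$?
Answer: $-587$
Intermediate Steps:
$J = 7$
$- 71 J + 18 \left(-5\right) = \left(-71\right) 7 + 18 \left(-5\right) = -497 - 90 = -587$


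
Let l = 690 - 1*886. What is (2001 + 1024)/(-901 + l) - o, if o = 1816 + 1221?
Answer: -3334614/1097 ≈ -3039.8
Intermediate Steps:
l = -196 (l = 690 - 886 = -196)
o = 3037
(2001 + 1024)/(-901 + l) - o = (2001 + 1024)/(-901 - 196) - 1*3037 = 3025/(-1097) - 3037 = 3025*(-1/1097) - 3037 = -3025/1097 - 3037 = -3334614/1097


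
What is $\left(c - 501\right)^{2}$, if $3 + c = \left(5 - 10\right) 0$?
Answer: $254016$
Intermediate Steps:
$c = -3$ ($c = -3 + \left(5 - 10\right) 0 = -3 - 0 = -3 + 0 = -3$)
$\left(c - 501\right)^{2} = \left(-3 - 501\right)^{2} = \left(-504\right)^{2} = 254016$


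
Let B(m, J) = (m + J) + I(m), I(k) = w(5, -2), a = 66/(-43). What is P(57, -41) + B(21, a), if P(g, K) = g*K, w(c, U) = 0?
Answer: -99654/43 ≈ -2317.5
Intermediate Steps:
a = -66/43 (a = 66*(-1/43) = -66/43 ≈ -1.5349)
I(k) = 0
B(m, J) = J + m (B(m, J) = (m + J) + 0 = (J + m) + 0 = J + m)
P(g, K) = K*g
P(57, -41) + B(21, a) = -41*57 + (-66/43 + 21) = -2337 + 837/43 = -99654/43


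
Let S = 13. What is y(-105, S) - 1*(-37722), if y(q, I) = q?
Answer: 37617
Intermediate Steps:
y(-105, S) - 1*(-37722) = -105 - 1*(-37722) = -105 + 37722 = 37617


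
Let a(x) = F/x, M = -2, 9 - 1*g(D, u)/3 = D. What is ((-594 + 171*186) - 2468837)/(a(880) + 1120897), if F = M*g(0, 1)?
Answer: -1072555000/493194653 ≈ -2.1747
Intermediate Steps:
g(D, u) = 27 - 3*D
F = -54 (F = -2*(27 - 3*0) = -2*(27 + 0) = -2*27 = -54)
a(x) = -54/x
((-594 + 171*186) - 2468837)/(a(880) + 1120897) = ((-594 + 171*186) - 2468837)/(-54/880 + 1120897) = ((-594 + 31806) - 2468837)/(-54*1/880 + 1120897) = (31212 - 2468837)/(-27/440 + 1120897) = -2437625/493194653/440 = -2437625*440/493194653 = -1072555000/493194653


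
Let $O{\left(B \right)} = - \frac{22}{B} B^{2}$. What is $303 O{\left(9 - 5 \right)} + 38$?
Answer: $-26626$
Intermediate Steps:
$O{\left(B \right)} = - 22 B$
$303 O{\left(9 - 5 \right)} + 38 = 303 \left(- 22 \left(9 - 5\right)\right) + 38 = 303 \left(\left(-22\right) 4\right) + 38 = 303 \left(-88\right) + 38 = -26664 + 38 = -26626$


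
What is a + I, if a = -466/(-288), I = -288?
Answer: -41239/144 ≈ -286.38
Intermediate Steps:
a = 233/144 (a = -466*(-1/288) = 233/144 ≈ 1.6181)
a + I = 233/144 - 288 = -41239/144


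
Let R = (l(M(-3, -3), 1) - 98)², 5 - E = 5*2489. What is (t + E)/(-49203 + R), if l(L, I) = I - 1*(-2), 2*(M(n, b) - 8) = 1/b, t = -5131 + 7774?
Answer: 9797/40178 ≈ 0.24384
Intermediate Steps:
t = 2643
E = -12440 (E = 5 - 5*2489 = 5 - 1*12445 = 5 - 12445 = -12440)
M(n, b) = 8 + 1/(2*b)
l(L, I) = 2 + I (l(L, I) = I + 2 = 2 + I)
R = 9025 (R = ((2 + 1) - 98)² = (3 - 98)² = (-95)² = 9025)
(t + E)/(-49203 + R) = (2643 - 12440)/(-49203 + 9025) = -9797/(-40178) = -9797*(-1/40178) = 9797/40178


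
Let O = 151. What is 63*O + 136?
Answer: 9649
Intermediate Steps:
63*O + 136 = 63*151 + 136 = 9513 + 136 = 9649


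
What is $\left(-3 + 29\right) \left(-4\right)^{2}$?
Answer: $416$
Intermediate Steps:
$\left(-3 + 29\right) \left(-4\right)^{2} = 26 \cdot 16 = 416$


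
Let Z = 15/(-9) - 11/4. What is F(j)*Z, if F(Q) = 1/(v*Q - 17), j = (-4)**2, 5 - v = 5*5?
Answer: 53/4044 ≈ 0.013106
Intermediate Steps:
v = -20 (v = 5 - 5*5 = 5 - 1*25 = 5 - 25 = -20)
j = 16
Z = -53/12 (Z = 15*(-1/9) - 11*1/4 = -5/3 - 11/4 = -53/12 ≈ -4.4167)
F(Q) = 1/(-17 - 20*Q) (F(Q) = 1/(-20*Q - 17) = 1/(-17 - 20*Q))
F(j)*Z = -53/12/(-17 - 20*16) = -53/12/(-17 - 320) = -53/12/(-337) = -1/337*(-53/12) = 53/4044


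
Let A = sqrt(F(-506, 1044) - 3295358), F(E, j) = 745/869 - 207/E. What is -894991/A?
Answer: 894991*I*sqrt(9954099545214)/5727330003 ≈ 493.02*I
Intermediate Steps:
F(E, j) = 745/869 - 207/E (F(E, j) = 745*(1/869) - 207/E = 745/869 - 207/E)
A = I*sqrt(9954099545214)/1738 (A = sqrt((745/869 - 207/(-506)) - 3295358) = sqrt((745/869 - 207*(-1/506)) - 3295358) = sqrt((745/869 + 9/22) - 3295358) = sqrt(2201/1738 - 3295358) = sqrt(-5727330003/1738) = I*sqrt(9954099545214)/1738 ≈ 1815.3*I)
-894991/A = -894991*(-I*sqrt(9954099545214)/5727330003) = -(-894991)*I*sqrt(9954099545214)/5727330003 = 894991*I*sqrt(9954099545214)/5727330003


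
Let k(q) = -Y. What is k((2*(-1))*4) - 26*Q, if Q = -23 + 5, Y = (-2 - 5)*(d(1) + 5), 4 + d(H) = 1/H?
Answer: 482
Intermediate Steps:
d(H) = -4 + 1/H
Y = -14 (Y = (-2 - 5)*((-4 + 1/1) + 5) = -7*((-4 + 1) + 5) = -7*(-3 + 5) = -7*2 = -14)
k(q) = 14 (k(q) = -1*(-14) = 14)
Q = -18
k((2*(-1))*4) - 26*Q = 14 - 26*(-18) = 14 + 468 = 482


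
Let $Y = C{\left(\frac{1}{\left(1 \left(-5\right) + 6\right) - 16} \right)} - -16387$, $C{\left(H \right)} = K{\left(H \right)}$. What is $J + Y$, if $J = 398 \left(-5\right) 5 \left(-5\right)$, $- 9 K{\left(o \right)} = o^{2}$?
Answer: $\frac{133927424}{2025} \approx 66137.0$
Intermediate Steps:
$K{\left(o \right)} = - \frac{o^{2}}{9}$
$C{\left(H \right)} = - \frac{H^{2}}{9}$
$J = 49750$ ($J = 398 \left(\left(-25\right) \left(-5\right)\right) = 398 \cdot 125 = 49750$)
$Y = \frac{33183674}{2025}$ ($Y = - \frac{\left(\frac{1}{\left(1 \left(-5\right) + 6\right) - 16}\right)^{2}}{9} - -16387 = - \frac{\left(\frac{1}{\left(-5 + 6\right) - 16}\right)^{2}}{9} + 16387 = - \frac{\left(\frac{1}{1 - 16}\right)^{2}}{9} + 16387 = - \frac{\left(\frac{1}{-15}\right)^{2}}{9} + 16387 = - \frac{\left(- \frac{1}{15}\right)^{2}}{9} + 16387 = \left(- \frac{1}{9}\right) \frac{1}{225} + 16387 = - \frac{1}{2025} + 16387 = \frac{33183674}{2025} \approx 16387.0$)
$J + Y = 49750 + \frac{33183674}{2025} = \frac{133927424}{2025}$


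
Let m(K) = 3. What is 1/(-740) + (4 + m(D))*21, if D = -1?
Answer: 108779/740 ≈ 147.00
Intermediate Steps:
1/(-740) + (4 + m(D))*21 = 1/(-740) + (4 + 3)*21 = -1/740 + 7*21 = -1/740 + 147 = 108779/740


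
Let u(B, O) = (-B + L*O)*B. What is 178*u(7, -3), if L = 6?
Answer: -31150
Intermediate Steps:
u(B, O) = B*(-B + 6*O) (u(B, O) = (-B + 6*O)*B = B*(-B + 6*O))
178*u(7, -3) = 178*(7*(-1*7 + 6*(-3))) = 178*(7*(-7 - 18)) = 178*(7*(-25)) = 178*(-175) = -31150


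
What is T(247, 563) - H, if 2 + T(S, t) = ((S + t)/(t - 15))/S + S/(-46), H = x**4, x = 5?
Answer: -492166678/778297 ≈ -632.36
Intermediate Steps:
H = 625 (H = 5**4 = 625)
T(S, t) = -2 - S/46 + (S + t)/(S*(-15 + t)) (T(S, t) = -2 + (((S + t)/(t - 15))/S + S/(-46)) = -2 + (((S + t)/(-15 + t))/S + S*(-1/46)) = -2 + (((S + t)/(-15 + t))/S - S/46) = -2 + ((S + t)/(S*(-15 + t)) - S/46) = -2 + (-S/46 + (S + t)/(S*(-15 + t))) = -2 - S/46 + (S + t)/(S*(-15 + t)))
T(247, 563) - H = (1/46)*(15*247**2 + 46*563 + 1426*247 - 1*563*247**2 - 92*247*563)/(247*(-15 + 563)) - 1*625 = (1/46)*(1/247)*(15*61009 + 25898 + 352222 - 1*563*61009 - 12793612)/548 - 625 = (1/46)*(1/247)*(1/548)*(915135 + 25898 + 352222 - 34348067 - 12793612) - 625 = (1/46)*(1/247)*(1/548)*(-45848424) - 625 = -5731053/778297 - 625 = -492166678/778297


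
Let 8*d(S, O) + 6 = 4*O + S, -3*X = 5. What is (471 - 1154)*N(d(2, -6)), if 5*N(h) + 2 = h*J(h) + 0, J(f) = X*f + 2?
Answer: 241099/60 ≈ 4018.3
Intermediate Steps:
X = -5/3 (X = -⅓*5 = -5/3 ≈ -1.6667)
J(f) = 2 - 5*f/3 (J(f) = -5*f/3 + 2 = 2 - 5*f/3)
d(S, O) = -¾ + O/2 + S/8 (d(S, O) = -¾ + (4*O + S)/8 = -¾ + (S + 4*O)/8 = -¾ + (O/2 + S/8) = -¾ + O/2 + S/8)
N(h) = -⅖ + h*(2 - 5*h/3)/5 (N(h) = -⅖ + (h*(2 - 5*h/3) + 0)/5 = -⅖ + (h*(2 - 5*h/3))/5 = -⅖ + h*(2 - 5*h/3)/5)
(471 - 1154)*N(d(2, -6)) = (471 - 1154)*(-⅖ - (-¾ + (½)*(-6) + (⅛)*2)*(-6 + 5*(-¾ + (½)*(-6) + (⅛)*2))/15) = -683*(-⅖ - (-¾ - 3 + ¼)*(-6 + 5*(-¾ - 3 + ¼))/15) = -683*(-⅖ - 1/15*(-7/2)*(-6 + 5*(-7/2))) = -683*(-⅖ - 1/15*(-7/2)*(-6 - 35/2)) = -683*(-⅖ - 1/15*(-7/2)*(-47/2)) = -683*(-⅖ - 329/60) = -683*(-353/60) = 241099/60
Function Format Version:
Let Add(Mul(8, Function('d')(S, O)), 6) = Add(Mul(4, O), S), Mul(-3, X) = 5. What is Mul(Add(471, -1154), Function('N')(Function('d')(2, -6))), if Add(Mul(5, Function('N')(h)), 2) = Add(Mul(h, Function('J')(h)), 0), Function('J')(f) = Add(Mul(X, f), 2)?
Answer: Rational(241099, 60) ≈ 4018.3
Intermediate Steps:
X = Rational(-5, 3) (X = Mul(Rational(-1, 3), 5) = Rational(-5, 3) ≈ -1.6667)
Function('J')(f) = Add(2, Mul(Rational(-5, 3), f)) (Function('J')(f) = Add(Mul(Rational(-5, 3), f), 2) = Add(2, Mul(Rational(-5, 3), f)))
Function('d')(S, O) = Add(Rational(-3, 4), Mul(Rational(1, 2), O), Mul(Rational(1, 8), S)) (Function('d')(S, O) = Add(Rational(-3, 4), Mul(Rational(1, 8), Add(Mul(4, O), S))) = Add(Rational(-3, 4), Mul(Rational(1, 8), Add(S, Mul(4, O)))) = Add(Rational(-3, 4), Add(Mul(Rational(1, 2), O), Mul(Rational(1, 8), S))) = Add(Rational(-3, 4), Mul(Rational(1, 2), O), Mul(Rational(1, 8), S)))
Function('N')(h) = Add(Rational(-2, 5), Mul(Rational(1, 5), h, Add(2, Mul(Rational(-5, 3), h)))) (Function('N')(h) = Add(Rational(-2, 5), Mul(Rational(1, 5), Add(Mul(h, Add(2, Mul(Rational(-5, 3), h))), 0))) = Add(Rational(-2, 5), Mul(Rational(1, 5), Mul(h, Add(2, Mul(Rational(-5, 3), h))))) = Add(Rational(-2, 5), Mul(Rational(1, 5), h, Add(2, Mul(Rational(-5, 3), h)))))
Mul(Add(471, -1154), Function('N')(Function('d')(2, -6))) = Mul(Add(471, -1154), Add(Rational(-2, 5), Mul(Rational(-1, 15), Add(Rational(-3, 4), Mul(Rational(1, 2), -6), Mul(Rational(1, 8), 2)), Add(-6, Mul(5, Add(Rational(-3, 4), Mul(Rational(1, 2), -6), Mul(Rational(1, 8), 2))))))) = Mul(-683, Add(Rational(-2, 5), Mul(Rational(-1, 15), Add(Rational(-3, 4), -3, Rational(1, 4)), Add(-6, Mul(5, Add(Rational(-3, 4), -3, Rational(1, 4))))))) = Mul(-683, Add(Rational(-2, 5), Mul(Rational(-1, 15), Rational(-7, 2), Add(-6, Mul(5, Rational(-7, 2)))))) = Mul(-683, Add(Rational(-2, 5), Mul(Rational(-1, 15), Rational(-7, 2), Add(-6, Rational(-35, 2))))) = Mul(-683, Add(Rational(-2, 5), Mul(Rational(-1, 15), Rational(-7, 2), Rational(-47, 2)))) = Mul(-683, Add(Rational(-2, 5), Rational(-329, 60))) = Mul(-683, Rational(-353, 60)) = Rational(241099, 60)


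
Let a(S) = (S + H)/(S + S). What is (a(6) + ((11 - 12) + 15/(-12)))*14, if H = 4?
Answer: -119/6 ≈ -19.833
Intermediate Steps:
a(S) = (4 + S)/(2*S) (a(S) = (S + 4)/(S + S) = (4 + S)/((2*S)) = (4 + S)*(1/(2*S)) = (4 + S)/(2*S))
(a(6) + ((11 - 12) + 15/(-12)))*14 = ((1/2)*(4 + 6)/6 + ((11 - 12) + 15/(-12)))*14 = ((1/2)*(1/6)*10 + (-1 + 15*(-1/12)))*14 = (5/6 + (-1 - 5/4))*14 = (5/6 - 9/4)*14 = -17/12*14 = -119/6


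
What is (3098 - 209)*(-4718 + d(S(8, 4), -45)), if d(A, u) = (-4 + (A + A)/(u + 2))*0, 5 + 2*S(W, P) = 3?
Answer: -13630302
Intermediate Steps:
S(W, P) = -1 (S(W, P) = -5/2 + (½)*3 = -5/2 + 3/2 = -1)
d(A, u) = 0 (d(A, u) = (-4 + (2*A)/(2 + u))*0 = (-4 + 2*A/(2 + u))*0 = 0)
(3098 - 209)*(-4718 + d(S(8, 4), -45)) = (3098 - 209)*(-4718 + 0) = 2889*(-4718) = -13630302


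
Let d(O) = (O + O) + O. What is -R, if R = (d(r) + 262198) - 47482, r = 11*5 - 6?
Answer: -214863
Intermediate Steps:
r = 49 (r = 55 - 6 = 49)
d(O) = 3*O (d(O) = 2*O + O = 3*O)
R = 214863 (R = (3*49 + 262198) - 47482 = (147 + 262198) - 47482 = 262345 - 47482 = 214863)
-R = -1*214863 = -214863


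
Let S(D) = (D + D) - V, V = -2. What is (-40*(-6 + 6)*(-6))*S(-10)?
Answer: 0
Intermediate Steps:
S(D) = 2 + 2*D (S(D) = (D + D) - 1*(-2) = 2*D + 2 = 2 + 2*D)
(-40*(-6 + 6)*(-6))*S(-10) = (-40*(-6 + 6)*(-6))*(2 + 2*(-10)) = (-0*(-6))*(2 - 20) = -40*0*(-18) = 0*(-18) = 0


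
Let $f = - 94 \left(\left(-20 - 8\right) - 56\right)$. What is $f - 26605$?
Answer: $-18709$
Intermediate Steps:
$f = 7896$ ($f = - 94 \left(\left(-20 - 8\right) - 56\right) = - 94 \left(-28 - 56\right) = \left(-94\right) \left(-84\right) = 7896$)
$f - 26605 = 7896 - 26605 = -18709$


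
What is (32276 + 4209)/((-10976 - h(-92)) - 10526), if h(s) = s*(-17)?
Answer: -36485/23066 ≈ -1.5818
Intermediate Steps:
h(s) = -17*s
(32276 + 4209)/((-10976 - h(-92)) - 10526) = (32276 + 4209)/((-10976 - (-17)*(-92)) - 10526) = 36485/((-10976 - 1*1564) - 10526) = 36485/((-10976 - 1564) - 10526) = 36485/(-12540 - 10526) = 36485/(-23066) = 36485*(-1/23066) = -36485/23066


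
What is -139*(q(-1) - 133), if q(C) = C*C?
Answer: 18348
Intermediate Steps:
q(C) = C²
-139*(q(-1) - 133) = -139*((-1)² - 133) = -139*(1 - 133) = -139*(-132) = 18348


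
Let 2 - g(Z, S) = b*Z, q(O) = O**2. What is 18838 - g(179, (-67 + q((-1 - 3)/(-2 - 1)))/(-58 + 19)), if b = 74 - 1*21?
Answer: 28323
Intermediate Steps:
b = 53 (b = 74 - 21 = 53)
g(Z, S) = 2 - 53*Z
18838 - g(179, (-67 + q((-1 - 3)/(-2 - 1)))/(-58 + 19)) = 18838 - (2 - 53*179) = 18838 - (2 - 9487) = 18838 - 1*(-9485) = 18838 + 9485 = 28323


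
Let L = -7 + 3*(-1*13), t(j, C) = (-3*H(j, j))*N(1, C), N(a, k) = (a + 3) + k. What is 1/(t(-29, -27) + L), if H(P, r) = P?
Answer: -1/2047 ≈ -0.00048852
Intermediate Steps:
N(a, k) = 3 + a + k (N(a, k) = (3 + a) + k = 3 + a + k)
t(j, C) = -3*j*(4 + C) (t(j, C) = (-3*j)*(3 + 1 + C) = (-3*j)*(4 + C) = -3*j*(4 + C))
L = -46 (L = -7 + 3*(-13) = -7 - 39 = -46)
1/(t(-29, -27) + L) = 1/(-3*(-29)*(4 - 27) - 46) = 1/(-3*(-29)*(-23) - 46) = 1/(-2001 - 46) = 1/(-2047) = -1/2047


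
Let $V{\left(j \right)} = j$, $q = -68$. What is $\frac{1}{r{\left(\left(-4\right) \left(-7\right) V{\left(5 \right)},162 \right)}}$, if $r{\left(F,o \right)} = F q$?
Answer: $- \frac{1}{9520} \approx -0.00010504$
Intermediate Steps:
$r{\left(F,o \right)} = - 68 F$ ($r{\left(F,o \right)} = F \left(-68\right) = - 68 F$)
$\frac{1}{r{\left(\left(-4\right) \left(-7\right) V{\left(5 \right)},162 \right)}} = \frac{1}{\left(-68\right) \left(-4\right) \left(-7\right) 5} = \frac{1}{\left(-68\right) 28 \cdot 5} = \frac{1}{\left(-68\right) 140} = \frac{1}{-9520} = - \frac{1}{9520}$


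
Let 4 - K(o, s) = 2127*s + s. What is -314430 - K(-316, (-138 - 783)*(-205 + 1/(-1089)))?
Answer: 145731579274/363 ≈ 4.0146e+8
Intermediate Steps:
K(o, s) = 4 - 2128*s (K(o, s) = 4 - (2127*s + s) = 4 - 2128*s)
-314430 - K(-316, (-138 - 783)*(-205 + 1/(-1089))) = -314430 - (4 - 2128*(-138 - 783)*(-205 + 1/(-1089))) = -314430 - (4 - (-1959888)*(-205 - 1/1089)) = -314430 - (4 - (-1959888)*(-223246)/1089) = -314430 - (4 - 2128*68536522/363) = -314430 - (4 - 145845718816/363) = -314430 - 1*(-145845717364/363) = -314430 + 145845717364/363 = 145731579274/363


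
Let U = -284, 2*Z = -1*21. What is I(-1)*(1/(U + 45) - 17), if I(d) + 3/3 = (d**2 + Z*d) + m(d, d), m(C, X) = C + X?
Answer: -34544/239 ≈ -144.54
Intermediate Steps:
Z = -21/2 (Z = (-1*21)/2 = (1/2)*(-21) = -21/2 ≈ -10.500)
I(d) = -1 + d**2 - 17*d/2 (I(d) = -1 + ((d**2 - 21*d/2) + (d + d)) = -1 + ((d**2 - 21*d/2) + 2*d) = -1 + (d**2 - 17*d/2) = -1 + d**2 - 17*d/2)
I(-1)*(1/(U + 45) - 17) = (-1 + (-1)**2 - 17/2*(-1))*(1/(-284 + 45) - 17) = (-1 + 1 + 17/2)*(1/(-239) - 17) = 17*(-1/239 - 17)/2 = (17/2)*(-4064/239) = -34544/239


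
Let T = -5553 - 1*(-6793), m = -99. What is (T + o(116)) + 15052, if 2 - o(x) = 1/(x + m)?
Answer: 276997/17 ≈ 16294.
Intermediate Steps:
T = 1240 (T = -5553 + 6793 = 1240)
o(x) = 2 - 1/(-99 + x) (o(x) = 2 - 1/(x - 99) = 2 - 1/(-99 + x))
(T + o(116)) + 15052 = (1240 + (-199 + 2*116)/(-99 + 116)) + 15052 = (1240 + (-199 + 232)/17) + 15052 = (1240 + (1/17)*33) + 15052 = (1240 + 33/17) + 15052 = 21113/17 + 15052 = 276997/17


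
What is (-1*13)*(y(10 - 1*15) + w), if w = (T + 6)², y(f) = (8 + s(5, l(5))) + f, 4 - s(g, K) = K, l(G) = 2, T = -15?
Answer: -1118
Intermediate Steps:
s(g, K) = 4 - K
y(f) = 10 + f (y(f) = (8 + (4 - 1*2)) + f = (8 + (4 - 2)) + f = (8 + 2) + f = 10 + f)
w = 81 (w = (-15 + 6)² = (-9)² = 81)
(-1*13)*(y(10 - 1*15) + w) = (-1*13)*((10 + (10 - 1*15)) + 81) = -13*((10 + (10 - 15)) + 81) = -13*((10 - 5) + 81) = -13*(5 + 81) = -13*86 = -1118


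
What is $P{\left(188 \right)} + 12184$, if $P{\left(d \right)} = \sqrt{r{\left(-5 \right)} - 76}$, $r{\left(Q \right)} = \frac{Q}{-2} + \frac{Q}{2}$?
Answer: $12184 + 2 i \sqrt{19} \approx 12184.0 + 8.7178 i$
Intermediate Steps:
$r{\left(Q \right)} = 0$ ($r{\left(Q \right)} = Q \left(- \frac{1}{2}\right) + Q \frac{1}{2} = - \frac{Q}{2} + \frac{Q}{2} = 0$)
$P{\left(d \right)} = 2 i \sqrt{19}$ ($P{\left(d \right)} = \sqrt{0 - 76} = \sqrt{-76} = 2 i \sqrt{19}$)
$P{\left(188 \right)} + 12184 = 2 i \sqrt{19} + 12184 = 12184 + 2 i \sqrt{19}$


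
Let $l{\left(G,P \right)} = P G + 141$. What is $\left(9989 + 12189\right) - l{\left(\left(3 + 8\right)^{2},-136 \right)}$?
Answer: $38493$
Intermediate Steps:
$l{\left(G,P \right)} = 141 + G P$ ($l{\left(G,P \right)} = G P + 141 = 141 + G P$)
$\left(9989 + 12189\right) - l{\left(\left(3 + 8\right)^{2},-136 \right)} = \left(9989 + 12189\right) - \left(141 + \left(3 + 8\right)^{2} \left(-136\right)\right) = 22178 - \left(141 + 11^{2} \left(-136\right)\right) = 22178 - \left(141 + 121 \left(-136\right)\right) = 22178 - \left(141 - 16456\right) = 22178 - -16315 = 22178 + 16315 = 38493$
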